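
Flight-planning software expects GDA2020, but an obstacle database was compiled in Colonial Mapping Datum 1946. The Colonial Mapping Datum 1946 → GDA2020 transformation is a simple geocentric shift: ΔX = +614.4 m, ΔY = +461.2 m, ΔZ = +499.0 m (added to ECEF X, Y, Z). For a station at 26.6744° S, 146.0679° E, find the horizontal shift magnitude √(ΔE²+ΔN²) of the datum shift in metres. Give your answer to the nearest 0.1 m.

798.2 m

At φ = -26.6744°, λ = 146.0679°: sin φ = -0.448920, cos φ = 0.893572, sin λ = 0.558210, cos λ = -0.829700.
ΔE = −sin λ·ΔX + cos λ·ΔY = −(0.558210)·(614.4) + (-0.829700)·(461.2) = -725.62 m.
ΔN = −sin φ cos λ·ΔX − sin φ sin λ·ΔY + cos φ·ΔZ = −(-0.448920)(-0.829700)(614.4) − (-0.448920)(0.558210)(461.2) + (0.893572)(499.0) = 332.62 m.
Horizontal magnitude = √(ΔE² + ΔN²) = √((-725.62)² + 332.62²) = 798.23 m.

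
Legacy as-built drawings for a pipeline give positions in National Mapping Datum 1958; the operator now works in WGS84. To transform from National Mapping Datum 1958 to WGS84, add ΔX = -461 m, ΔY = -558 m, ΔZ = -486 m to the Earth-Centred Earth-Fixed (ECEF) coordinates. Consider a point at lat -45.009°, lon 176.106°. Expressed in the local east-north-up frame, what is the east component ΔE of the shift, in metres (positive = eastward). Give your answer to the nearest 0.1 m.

At φ = -45.009°, λ = 176.106°: sin φ = -0.707218, cos φ = 0.706996, sin λ = 0.067911, cos λ = -0.997691.
ΔE = −sin λ·ΔX + cos λ·ΔY = −(0.067911)·(-461) + (-0.997691)·(-558) = 588.02 m.

ΔE = 588.0 m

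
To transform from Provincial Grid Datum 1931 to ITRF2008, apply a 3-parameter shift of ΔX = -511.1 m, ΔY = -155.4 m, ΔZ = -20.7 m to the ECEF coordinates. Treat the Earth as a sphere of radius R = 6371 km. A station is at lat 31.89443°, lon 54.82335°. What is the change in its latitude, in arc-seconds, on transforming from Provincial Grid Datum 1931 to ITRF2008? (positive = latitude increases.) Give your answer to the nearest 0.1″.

Δφ = 6.6″

sin φ = 0.528356, cos φ = 0.849023, sin λ = 0.817380, cos λ = 0.576099.
North component: ΔN = −sin φ cos λ·ΔX − sin φ sin λ·ΔY + cos φ·ΔZ = −(0.528356)(0.576099)(-511.1) − (0.528356)(0.817380)(-155.4) + (0.849023)(-20.7) = 205.11 m.
1° of latitude spans πR/180 = 111195 m, so Δφ = 205.11 / 111195 × 3600 = 6.641″.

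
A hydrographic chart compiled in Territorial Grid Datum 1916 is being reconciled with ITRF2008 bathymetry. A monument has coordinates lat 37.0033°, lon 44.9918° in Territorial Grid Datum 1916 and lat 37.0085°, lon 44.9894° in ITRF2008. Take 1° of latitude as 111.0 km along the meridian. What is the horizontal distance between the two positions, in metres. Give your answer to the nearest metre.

615 m

Δφ = 37.0085° − 37.0033° = +0.0052°; Δλ = 44.9894° − 44.9918° = -0.0024°.
ΔN = Δφ × 111000 = 577.2 m; ΔE = Δλ × 111000 × cos(37.0033°) = -0.0024 × 111000 × 0.798601 = -212.7 m.
Distance = √(ΔE² + ΔN²) = √((-212.7)² + 577.2²) = 615.2 m.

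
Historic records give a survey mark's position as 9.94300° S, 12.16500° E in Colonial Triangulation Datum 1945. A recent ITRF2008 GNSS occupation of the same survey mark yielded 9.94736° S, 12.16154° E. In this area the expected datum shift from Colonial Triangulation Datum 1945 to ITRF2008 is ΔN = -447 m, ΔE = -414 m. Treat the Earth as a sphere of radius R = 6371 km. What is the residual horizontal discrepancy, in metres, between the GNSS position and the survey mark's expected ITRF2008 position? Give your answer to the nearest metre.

52 m

Observed coordinate differences: Δφ = -0.00436°, Δλ = -0.00346°.
Converting to metres (1° lat = 111195 m, cos φ = 0.984980): observed ΔN = -484.8 m, observed ΔE = -379.0 m.
Subtracting the expected shift leaves a residual of -484.8 − (-447) = -37.8 m north and -379.0 − (-414) = 35.0 m east.
Residual distance = √((-37.8)² + 35.0²) = 51.6 m.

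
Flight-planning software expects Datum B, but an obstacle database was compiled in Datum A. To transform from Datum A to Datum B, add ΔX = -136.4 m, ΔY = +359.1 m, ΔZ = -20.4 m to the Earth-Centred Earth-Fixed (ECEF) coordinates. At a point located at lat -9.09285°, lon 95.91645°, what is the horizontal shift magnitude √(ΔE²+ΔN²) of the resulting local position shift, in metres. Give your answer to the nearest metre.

106 m

The local east axis at (φ, λ) is (−sin λ, cos λ, 0), so ΔE = −sin(95.91645°)·(-136.4) + cos(95.91645°)·359.1 = 98.66 m.
The local north axis is (−sin φ cos λ, −sin φ sin λ, cos φ), giving ΔN = 2.222 + 56.448 − 20.144 = 38.53 m.
Horizontal magnitude = √(ΔE² + ΔN²) = √(98.66² + 38.53²) = 105.91 m.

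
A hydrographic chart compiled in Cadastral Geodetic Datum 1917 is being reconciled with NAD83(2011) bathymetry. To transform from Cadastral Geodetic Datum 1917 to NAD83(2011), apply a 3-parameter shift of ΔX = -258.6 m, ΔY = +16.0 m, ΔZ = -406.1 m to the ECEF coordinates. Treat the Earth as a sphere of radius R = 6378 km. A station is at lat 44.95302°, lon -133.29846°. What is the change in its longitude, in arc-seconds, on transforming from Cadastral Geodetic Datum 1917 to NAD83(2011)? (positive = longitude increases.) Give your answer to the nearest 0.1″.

Δλ = -9.1″

sin φ = 0.706527, cos φ = 0.707686, sin λ = -0.727791, cos λ = -0.685799.
East component: ΔE = −sin λ·ΔX + cos λ·ΔY = −(-0.727791)(-258.6) + (-0.685799)(16.0) = -199.18 m.
1° of latitude spans πR/180 = 111317 m; at latitude φ, 1° of longitude spans that × cos φ = 78777.6 m, so Δλ = -199.18 / 78777.6 × 3600 = -9.102″.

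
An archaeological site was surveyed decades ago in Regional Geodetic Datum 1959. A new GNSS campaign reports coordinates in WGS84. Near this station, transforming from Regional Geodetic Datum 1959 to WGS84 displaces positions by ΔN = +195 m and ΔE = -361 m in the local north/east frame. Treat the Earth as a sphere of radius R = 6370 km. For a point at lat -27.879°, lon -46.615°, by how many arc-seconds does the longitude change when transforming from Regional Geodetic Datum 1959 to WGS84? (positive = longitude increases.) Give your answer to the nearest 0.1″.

Δλ = -13.2″

At latitude -27.879°, cos φ = 0.883937.
One radian of longitude at latitude φ spans R cos φ, so Δλ = ΔE / (R cos φ) = -361.0 / (6370000 × 0.883937) = -6.4113e-05 rad = -13.224″.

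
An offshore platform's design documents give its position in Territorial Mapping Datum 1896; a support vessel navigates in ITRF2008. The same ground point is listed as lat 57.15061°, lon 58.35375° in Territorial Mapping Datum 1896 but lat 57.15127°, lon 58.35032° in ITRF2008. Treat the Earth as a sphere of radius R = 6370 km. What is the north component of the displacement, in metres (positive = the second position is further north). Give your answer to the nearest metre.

ΔN = 73 m

Δφ = 57.15127° − 57.15061° = +0.00066°; Δλ = 58.35032° − 58.35375° = -0.00343°.
1° along a meridian = πR/180 = 111177 m.
ΔN = Δφ × 111177 = 73.4 m; ΔE = Δλ × 111177 × cos(57.15061°) = -0.00343 × 111177 × 0.542433 = -206.9 m.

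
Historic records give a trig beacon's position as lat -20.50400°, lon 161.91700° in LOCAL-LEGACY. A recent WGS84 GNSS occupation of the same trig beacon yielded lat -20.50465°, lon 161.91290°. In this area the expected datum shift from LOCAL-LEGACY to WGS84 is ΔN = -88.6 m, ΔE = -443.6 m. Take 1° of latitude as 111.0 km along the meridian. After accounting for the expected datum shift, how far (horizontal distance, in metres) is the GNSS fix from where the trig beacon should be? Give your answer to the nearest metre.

Observed coordinate differences: Δφ = -0.00065°, Δλ = -0.00410°.
Converting to metres (1° lat = 111000 m, cos φ = 0.936648): observed ΔN = -72.2 m, observed ΔE = -426.3 m.
Subtracting the expected shift leaves a residual of -72.2 − (-88.6) = 16.4 m north and -426.3 − (-443.6) = 17.3 m east.
Residual distance = √(16.4² + 17.3²) = 23.9 m.

24 m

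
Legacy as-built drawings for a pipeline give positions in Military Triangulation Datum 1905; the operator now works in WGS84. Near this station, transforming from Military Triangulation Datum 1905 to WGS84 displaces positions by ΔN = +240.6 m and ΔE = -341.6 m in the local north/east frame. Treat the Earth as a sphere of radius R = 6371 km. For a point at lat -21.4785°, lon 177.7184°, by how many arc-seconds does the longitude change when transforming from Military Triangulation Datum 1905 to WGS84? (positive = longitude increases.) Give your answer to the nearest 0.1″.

At latitude -21.4785°, cos φ = 0.930555.
One radian of longitude at latitude φ spans R cos φ, so Δλ = ΔE / (R cos φ) = -341.6 / (6371000 × 0.930555) = -5.7619e-05 rad = -11.885″.

Δλ = -11.9″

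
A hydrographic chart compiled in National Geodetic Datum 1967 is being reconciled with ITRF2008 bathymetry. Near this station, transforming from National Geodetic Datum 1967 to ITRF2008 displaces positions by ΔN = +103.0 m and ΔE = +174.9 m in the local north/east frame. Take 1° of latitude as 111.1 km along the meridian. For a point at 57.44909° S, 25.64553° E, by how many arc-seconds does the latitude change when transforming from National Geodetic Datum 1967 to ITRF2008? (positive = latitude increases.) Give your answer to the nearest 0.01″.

1° of latitude = 111.1 km, so Δφ = 103.0 / 111100 = 0.0009271° = 3.338″.

Δφ = 3.34″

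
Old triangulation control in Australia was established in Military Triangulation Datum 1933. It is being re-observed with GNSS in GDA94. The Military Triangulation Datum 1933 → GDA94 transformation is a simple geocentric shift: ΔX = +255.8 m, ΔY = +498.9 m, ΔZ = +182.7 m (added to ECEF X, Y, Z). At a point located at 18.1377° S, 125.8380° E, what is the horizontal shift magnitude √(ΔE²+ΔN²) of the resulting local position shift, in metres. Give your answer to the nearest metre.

The local east axis at (φ, λ) is (−sin λ, cos λ, 0), so ΔE = −sin(125.8380°)·255.8 + cos(125.8380°)·498.9 = -499.47 m.
The local north axis is (−sin φ cos λ, −sin φ sin λ, cos φ), giving ΔN = -46.624 + 125.905 + 173.622 = 252.90 m.
Horizontal magnitude = √(ΔE² + ΔN²) = √((-499.47)² + 252.90²) = 559.85 m.

560 m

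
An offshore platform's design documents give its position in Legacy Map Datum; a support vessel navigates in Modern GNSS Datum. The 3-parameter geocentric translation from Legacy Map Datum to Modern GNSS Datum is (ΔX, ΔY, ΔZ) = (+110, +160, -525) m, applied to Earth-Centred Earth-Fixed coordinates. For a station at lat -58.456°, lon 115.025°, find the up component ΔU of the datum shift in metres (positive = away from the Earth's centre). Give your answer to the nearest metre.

The local up (radial) axis is (cos φ cos λ, cos φ sin λ, sin φ), giving ΔU = -24.343 + 75.847 + 447.425 = 498.93 m.

ΔU = 499 m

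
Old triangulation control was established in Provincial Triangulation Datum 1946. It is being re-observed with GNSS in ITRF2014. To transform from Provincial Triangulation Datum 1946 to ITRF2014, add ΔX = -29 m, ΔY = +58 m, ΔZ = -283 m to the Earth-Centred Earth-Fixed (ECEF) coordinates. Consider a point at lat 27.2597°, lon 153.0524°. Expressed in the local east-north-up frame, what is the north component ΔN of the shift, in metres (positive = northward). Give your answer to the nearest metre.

At φ = 27.2597°, λ = 153.0524°: sin φ = 0.458024, cos φ = 0.888940, sin λ = 0.453175, cos λ = -0.891421.
ΔN = −sin φ cos λ·ΔX − sin φ sin λ·ΔY + cos φ·ΔZ = −(0.458024)(-0.891421)(-29) − (0.458024)(0.453175)(58) + (0.888940)(-283) = -275.45 m.

ΔN = -275 m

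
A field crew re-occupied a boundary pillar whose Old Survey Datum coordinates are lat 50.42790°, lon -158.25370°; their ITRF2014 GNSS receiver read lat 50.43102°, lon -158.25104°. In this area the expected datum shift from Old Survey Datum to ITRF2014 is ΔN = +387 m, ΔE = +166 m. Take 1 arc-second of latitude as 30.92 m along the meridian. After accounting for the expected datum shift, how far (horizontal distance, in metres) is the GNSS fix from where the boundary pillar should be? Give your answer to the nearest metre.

Observed coordinate differences: Δφ = +0.00312°, Δλ = +0.00266°.
Converting to metres (1° lat = 111312 m, cos φ = 0.637049): observed ΔN = 347.3 m, observed ΔE = 188.6 m.
Subtracting the expected shift leaves a residual of 347.3 − (387) = -39.7 m north and 188.6 − (166) = 22.6 m east.
Residual distance = √((-39.7)² + 22.6²) = 45.7 m.

46 m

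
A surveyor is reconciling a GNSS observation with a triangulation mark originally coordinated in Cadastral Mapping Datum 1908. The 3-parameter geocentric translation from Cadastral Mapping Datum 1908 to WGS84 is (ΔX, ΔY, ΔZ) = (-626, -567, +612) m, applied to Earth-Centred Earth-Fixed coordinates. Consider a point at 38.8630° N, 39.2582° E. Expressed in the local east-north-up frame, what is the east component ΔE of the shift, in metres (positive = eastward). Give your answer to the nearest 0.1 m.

The local east axis at (φ, λ) is (−sin λ, cos λ, 0), so ΔE = −sin(39.2582°)·(-626) + cos(39.2582°)·(-567) = -42.89 m.

ΔE = -42.9 m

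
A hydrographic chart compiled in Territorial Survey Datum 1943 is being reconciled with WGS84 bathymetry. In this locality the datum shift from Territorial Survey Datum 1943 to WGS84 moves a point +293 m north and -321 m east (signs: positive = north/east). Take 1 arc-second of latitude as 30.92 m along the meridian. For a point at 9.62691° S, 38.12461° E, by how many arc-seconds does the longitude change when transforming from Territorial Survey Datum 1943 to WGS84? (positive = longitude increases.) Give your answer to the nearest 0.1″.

Δλ = -10.5″

At latitude -9.62691°, cos φ = 0.985918.
1″ of longitude at this latitude = 30.92 × cos φ = 30.4846 m, so Δλ = -321.0 / 30.4846 = -10.530″.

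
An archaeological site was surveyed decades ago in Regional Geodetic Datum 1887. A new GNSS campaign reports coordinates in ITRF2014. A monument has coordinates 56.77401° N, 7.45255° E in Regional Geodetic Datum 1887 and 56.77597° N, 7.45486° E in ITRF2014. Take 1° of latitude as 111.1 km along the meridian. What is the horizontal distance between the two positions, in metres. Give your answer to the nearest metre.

259 m

Δφ = 56.77597° − 56.77401° = +0.00196°; Δλ = 7.45486° − 7.45255° = +0.00231°.
ΔN = Δφ × 111100 = 217.8 m; ΔE = Δλ × 111100 × cos(56.77401°) = +0.00231 × 111100 × 0.547943 = 140.6 m.
Distance = √(ΔE² + ΔN²) = √(140.6² + 217.8²) = 259.2 m.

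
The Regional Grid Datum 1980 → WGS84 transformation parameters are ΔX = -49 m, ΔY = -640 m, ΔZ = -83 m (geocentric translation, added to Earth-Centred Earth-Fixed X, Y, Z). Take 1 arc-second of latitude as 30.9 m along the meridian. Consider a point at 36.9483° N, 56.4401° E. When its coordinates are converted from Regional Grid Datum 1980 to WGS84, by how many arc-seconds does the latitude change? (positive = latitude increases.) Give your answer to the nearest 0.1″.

sin φ = 0.601094, cos φ = 0.799178, sin λ = 0.833308, cos λ = 0.552808.
North component: ΔN = −sin φ cos λ·ΔX − sin φ sin λ·ΔY + cos φ·ΔZ = −(0.601094)(0.552808)(-49) − (0.601094)(0.833308)(-640) + (0.799178)(-83) = 270.52 m.
1° of latitude spans 3600 × 30.90 = 111240 m, so Δφ = 270.52 / 111240 × 3600 = 8.755″.

Δφ = 8.8″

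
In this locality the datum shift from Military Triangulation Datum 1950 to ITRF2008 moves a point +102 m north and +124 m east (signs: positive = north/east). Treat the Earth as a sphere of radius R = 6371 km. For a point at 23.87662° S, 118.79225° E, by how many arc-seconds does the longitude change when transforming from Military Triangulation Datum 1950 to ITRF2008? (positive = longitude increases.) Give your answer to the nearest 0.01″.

At latitude -23.87662°, cos φ = 0.914419.
One radian of longitude at latitude φ spans R cos φ, so Δλ = ΔE / (R cos φ) = 124.0 / (6371000 × 0.914419) = 2.1285e-05 rad = 4.390″.

Δλ = 4.39″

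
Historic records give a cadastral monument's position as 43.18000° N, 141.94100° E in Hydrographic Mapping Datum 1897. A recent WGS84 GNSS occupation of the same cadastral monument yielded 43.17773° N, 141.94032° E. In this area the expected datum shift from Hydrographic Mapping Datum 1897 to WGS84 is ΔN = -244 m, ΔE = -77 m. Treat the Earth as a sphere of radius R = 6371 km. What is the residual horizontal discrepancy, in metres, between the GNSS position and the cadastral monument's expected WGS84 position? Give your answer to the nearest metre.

23 m

Observed coordinate differences: Δφ = -0.00227°, Δλ = -0.00068°.
Converting to metres (1° lat = 111195 m, cos φ = 0.729208): observed ΔN = -252.4 m, observed ΔE = -55.1 m.
Subtracting the expected shift leaves a residual of -252.4 − (-244) = -8.4 m north and -55.1 − (-77) = 21.9 m east.
Residual distance = √((-8.4)² + 21.9²) = 23.4 m.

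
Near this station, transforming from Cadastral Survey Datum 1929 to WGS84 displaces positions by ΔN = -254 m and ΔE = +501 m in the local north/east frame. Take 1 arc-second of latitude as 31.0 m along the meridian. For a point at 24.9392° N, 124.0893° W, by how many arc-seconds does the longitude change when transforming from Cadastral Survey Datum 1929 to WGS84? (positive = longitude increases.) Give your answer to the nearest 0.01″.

At latitude 24.9392°, cos φ = 0.906756.
1″ of longitude at this latitude = 31.00 × cos φ = 28.1094 m, so Δλ = 501.0 / 28.1094 = 17.823″.

Δλ = 17.82″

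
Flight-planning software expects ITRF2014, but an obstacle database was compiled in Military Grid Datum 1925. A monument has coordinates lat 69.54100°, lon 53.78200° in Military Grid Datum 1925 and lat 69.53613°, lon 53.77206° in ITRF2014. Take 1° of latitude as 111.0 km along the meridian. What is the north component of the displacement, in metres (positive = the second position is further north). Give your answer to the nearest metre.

ΔN = -541 m

Δφ = 69.53613° − 69.54100° = -0.00487°; Δλ = 53.77206° − 53.78200° = -0.00994°.
ΔN = Δφ × 111000 = -540.6 m; ΔE = Δλ × 111000 × cos(69.54100°) = -0.00994 × 111000 × 0.349537 = -385.7 m.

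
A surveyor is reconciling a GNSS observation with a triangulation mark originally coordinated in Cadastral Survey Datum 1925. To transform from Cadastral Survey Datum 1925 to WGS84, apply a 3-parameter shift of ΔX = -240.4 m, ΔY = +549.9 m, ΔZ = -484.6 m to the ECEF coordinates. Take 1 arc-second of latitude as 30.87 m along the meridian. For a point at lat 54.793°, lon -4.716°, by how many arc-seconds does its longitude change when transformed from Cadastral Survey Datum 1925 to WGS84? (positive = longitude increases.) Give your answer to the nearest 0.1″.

sin φ = 0.817074, cos φ = 0.576532, sin λ = -0.082217, cos λ = 0.996614.
East component: ΔE = −sin λ·ΔX + cos λ·ΔY = −(-0.082217)(-240.4) + (0.996614)(549.9) = 528.27 m.
1° of latitude spans 3600 × 30.87 = 111132 m; at latitude φ, 1° of longitude spans that × cos φ = 64071.2 m, so Δλ = 528.27 / 64071.2 × 3600 = 29.682″.

Δλ = 29.7″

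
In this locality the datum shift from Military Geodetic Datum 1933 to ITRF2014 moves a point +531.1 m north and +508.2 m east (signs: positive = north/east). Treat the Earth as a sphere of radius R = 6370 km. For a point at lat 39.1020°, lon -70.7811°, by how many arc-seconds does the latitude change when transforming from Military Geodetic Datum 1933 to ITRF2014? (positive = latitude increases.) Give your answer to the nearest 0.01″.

On a sphere of radius R, 1 rad of latitude = R, so Δφ = ΔN / R = 531.1 / 6370000 = 8.3375e-05 rad = 17.197″.

Δφ = 17.20″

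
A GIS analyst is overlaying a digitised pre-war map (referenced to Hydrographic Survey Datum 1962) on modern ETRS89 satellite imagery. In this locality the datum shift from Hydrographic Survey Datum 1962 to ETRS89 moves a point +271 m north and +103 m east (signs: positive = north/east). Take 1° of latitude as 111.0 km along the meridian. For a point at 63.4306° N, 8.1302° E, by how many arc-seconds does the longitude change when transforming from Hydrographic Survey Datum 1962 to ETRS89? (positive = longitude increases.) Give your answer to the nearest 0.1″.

At latitude 63.4306°, cos φ = 0.447281.
1° of longitude at this latitude = 111.0 × cos φ = 49.65 km, so Δλ = 103.0 / 49648.2 = 0.0020746° = 7.469″.

Δλ = 7.5″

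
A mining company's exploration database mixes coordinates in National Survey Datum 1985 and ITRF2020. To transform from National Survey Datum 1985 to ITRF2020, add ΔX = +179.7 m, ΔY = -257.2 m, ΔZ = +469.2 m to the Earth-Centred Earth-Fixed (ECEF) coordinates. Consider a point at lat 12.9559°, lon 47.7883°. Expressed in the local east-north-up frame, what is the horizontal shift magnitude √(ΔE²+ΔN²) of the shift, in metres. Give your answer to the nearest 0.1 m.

563.2 m

At φ = 12.9559°, λ = 47.7883°: sin φ = 0.224201, cos φ = 0.974543, sin λ = 0.740667, cos λ = 0.671872.
ΔE = −sin λ·ΔX + cos λ·ΔY = −(0.740667)·(179.7) + (0.671872)·(-257.2) = -305.90 m.
ΔN = −sin φ cos λ·ΔX − sin φ sin λ·ΔY + cos φ·ΔZ = −(0.224201)(0.671872)(179.7) − (0.224201)(0.740667)(-257.2) + (0.974543)(469.2) = 472.90 m.
Horizontal magnitude = √(ΔE² + ΔN²) = √((-305.90)² + 472.90²) = 563.21 m.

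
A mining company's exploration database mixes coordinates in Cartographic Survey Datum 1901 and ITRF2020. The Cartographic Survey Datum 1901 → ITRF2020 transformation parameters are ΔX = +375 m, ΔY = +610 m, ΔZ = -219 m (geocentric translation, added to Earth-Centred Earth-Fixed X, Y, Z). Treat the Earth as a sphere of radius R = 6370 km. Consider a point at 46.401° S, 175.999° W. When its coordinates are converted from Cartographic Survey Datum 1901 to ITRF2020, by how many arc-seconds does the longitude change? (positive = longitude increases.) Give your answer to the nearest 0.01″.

sin φ = -0.724184, cos φ = 0.689607, sin λ = -0.069774, cos λ = -0.997563.
East component: ΔE = −sin λ·ΔX + cos λ·ΔY = −(-0.069774)(375) + (-0.997563)(610) = -582.35 m.
1° of latitude spans πR/180 = 111177 m; at latitude φ, 1° of longitude spans that × cos φ = 76668.8 m, so Δλ = -582.35 / 76668.8 × 3600 = -27.344″.

Δλ = -27.34″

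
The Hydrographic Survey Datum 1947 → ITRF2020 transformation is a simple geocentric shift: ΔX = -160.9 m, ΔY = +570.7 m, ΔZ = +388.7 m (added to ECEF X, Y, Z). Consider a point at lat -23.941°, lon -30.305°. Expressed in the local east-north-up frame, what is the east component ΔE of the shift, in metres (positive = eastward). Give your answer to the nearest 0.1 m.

The local east axis at (φ, λ) is (−sin λ, cos λ, 0), so ΔE = −sin(-30.305°)·(-160.9) + cos(-30.305°)·570.7 = 411.52 m.

ΔE = 411.5 m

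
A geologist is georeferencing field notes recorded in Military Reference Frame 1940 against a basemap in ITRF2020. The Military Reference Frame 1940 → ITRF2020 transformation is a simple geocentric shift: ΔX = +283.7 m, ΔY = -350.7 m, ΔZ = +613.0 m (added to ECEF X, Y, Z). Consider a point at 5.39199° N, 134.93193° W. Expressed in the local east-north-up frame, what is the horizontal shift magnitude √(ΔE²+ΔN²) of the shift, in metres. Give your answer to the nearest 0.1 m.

At φ = 5.39199°, λ = -134.93193°: sin φ = 0.093969, cos φ = 0.995575, sin λ = -0.707946, cos λ = -0.706266.
ΔE = −sin λ·ΔX + cos λ·ΔY = −(-0.707946)·(283.7) + (-0.706266)·(-350.7) = 448.53 m.
ΔN = −sin φ cos λ·ΔX − sin φ sin λ·ΔY + cos φ·ΔZ = −(0.093969)(-0.706266)(283.7) − (0.093969)(-0.707946)(-350.7) + (0.995575)(613.0) = 605.79 m.
Horizontal magnitude = √(ΔE² + ΔN²) = √(448.53² + 605.79²) = 753.76 m.

753.8 m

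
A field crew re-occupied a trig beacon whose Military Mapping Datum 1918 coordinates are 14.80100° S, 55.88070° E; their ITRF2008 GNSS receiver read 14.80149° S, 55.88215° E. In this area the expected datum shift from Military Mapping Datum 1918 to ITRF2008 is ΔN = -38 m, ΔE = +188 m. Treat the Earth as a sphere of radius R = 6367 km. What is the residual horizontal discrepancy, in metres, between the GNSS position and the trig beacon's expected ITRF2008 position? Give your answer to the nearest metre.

Observed coordinate differences: Δφ = -0.00049°, Δλ = +0.00145°.
Converting to metres (1° lat = 111125 m, cos φ = 0.966819): observed ΔN = -54.5 m, observed ΔE = 155.8 m.
Subtracting the expected shift leaves a residual of -54.5 − (-38) = -16.5 m north and 155.8 − (188) = -32.2 m east.
Residual distance = √((-16.5)² + (-32.2)²) = 36.2 m.

36 m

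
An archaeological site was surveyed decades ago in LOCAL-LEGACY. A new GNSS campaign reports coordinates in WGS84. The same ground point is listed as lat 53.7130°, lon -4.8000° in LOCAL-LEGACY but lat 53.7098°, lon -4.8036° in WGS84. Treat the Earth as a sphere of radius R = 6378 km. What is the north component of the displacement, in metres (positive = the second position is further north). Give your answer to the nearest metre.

Δφ = 53.7098° − 53.7130° = -0.0032°; Δλ = -4.8036° − -4.8000° = -0.0036°.
1° along a meridian = πR/180 = 111317 m.
ΔN = Δφ × 111317 = -356.2 m; ΔE = Δλ × 111317 × cos(53.7130°) = -0.0036 × 111317 × 0.591830 = -237.2 m.

ΔN = -356 m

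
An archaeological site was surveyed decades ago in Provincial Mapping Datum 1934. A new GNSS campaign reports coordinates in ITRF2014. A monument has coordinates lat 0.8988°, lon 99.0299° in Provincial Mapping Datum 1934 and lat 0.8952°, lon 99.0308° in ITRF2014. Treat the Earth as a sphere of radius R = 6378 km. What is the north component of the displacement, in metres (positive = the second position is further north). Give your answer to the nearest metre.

Δφ = 0.8952° − 0.8988° = -0.0036°; Δλ = 99.0308° − 99.0299° = +0.0009°.
1° along a meridian = πR/180 = 111317 m.
ΔN = Δφ × 111317 = -400.7 m; ΔE = Δλ × 111317 × cos(0.8988°) = +0.0009 × 111317 × 0.999877 = 100.2 m.

ΔN = -401 m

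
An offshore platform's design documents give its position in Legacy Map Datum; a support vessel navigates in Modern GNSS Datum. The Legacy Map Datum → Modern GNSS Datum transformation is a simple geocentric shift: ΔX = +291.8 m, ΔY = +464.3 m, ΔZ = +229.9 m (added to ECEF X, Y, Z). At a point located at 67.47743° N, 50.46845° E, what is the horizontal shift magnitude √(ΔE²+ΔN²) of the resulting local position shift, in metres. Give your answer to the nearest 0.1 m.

The local east axis at (φ, λ) is (−sin λ, cos λ, 0), so ΔE = −sin(50.46845°)·291.8 + cos(50.46845°)·464.3 = 70.47 m.
The local north axis is (−sin φ cos λ, −sin φ sin λ, cos φ), giving ΔN = -171.566 − 330.790 + 88.063 = -414.29 m.
Horizontal magnitude = √(ΔE² + ΔN²) = √(70.47² + (-414.29)²) = 420.24 m.

420.2 m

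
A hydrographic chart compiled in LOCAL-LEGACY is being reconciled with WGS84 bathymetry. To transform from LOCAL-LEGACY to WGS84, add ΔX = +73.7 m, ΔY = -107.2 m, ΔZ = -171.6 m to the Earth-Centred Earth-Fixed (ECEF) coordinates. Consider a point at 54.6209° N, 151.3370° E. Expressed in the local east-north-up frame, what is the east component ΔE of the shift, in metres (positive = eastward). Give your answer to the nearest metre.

At φ = 54.6209°, λ = 151.3370°: sin φ = 0.815339, cos φ = 0.578984, sin λ = 0.479657, cos λ = -0.877456.
ΔE = −sin λ·ΔX + cos λ·ΔY = −(0.479657)·(73.7) + (-0.877456)·(-107.2) = 58.71 m.

ΔE = 59 m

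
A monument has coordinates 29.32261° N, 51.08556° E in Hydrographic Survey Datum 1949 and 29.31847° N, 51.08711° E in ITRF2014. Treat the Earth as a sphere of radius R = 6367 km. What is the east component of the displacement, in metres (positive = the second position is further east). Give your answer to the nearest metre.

ΔE = 150 m

Δφ = 29.31847° − 29.32261° = -0.00414°; Δλ = 51.08711° − 51.08556° = +0.00155°.
1° along a meridian = πR/180 = 111125 m.
ΔN = Δφ × 111125 = -460.1 m; ΔE = Δλ × 111125 × cos(29.32261°) = +0.00155 × 111125 × 0.871876 = 150.2 m.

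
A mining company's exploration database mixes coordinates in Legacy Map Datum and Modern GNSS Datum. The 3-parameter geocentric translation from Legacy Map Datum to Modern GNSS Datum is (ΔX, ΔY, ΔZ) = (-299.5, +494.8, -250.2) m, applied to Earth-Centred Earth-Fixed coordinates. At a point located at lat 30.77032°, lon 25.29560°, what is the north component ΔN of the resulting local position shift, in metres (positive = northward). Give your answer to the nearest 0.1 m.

At φ = 30.77032°, λ = 25.29560°: sin φ = 0.511598, cos φ = 0.859225, sin λ = 0.427288, cos λ = 0.904115.
ΔN = −sin φ cos λ·ΔX − sin φ sin λ·ΔY + cos φ·ΔZ = −(0.511598)(0.904115)(-299.5) − (0.511598)(0.427288)(494.8) + (0.859225)(-250.2) = -184.61 m.

ΔN = -184.6 m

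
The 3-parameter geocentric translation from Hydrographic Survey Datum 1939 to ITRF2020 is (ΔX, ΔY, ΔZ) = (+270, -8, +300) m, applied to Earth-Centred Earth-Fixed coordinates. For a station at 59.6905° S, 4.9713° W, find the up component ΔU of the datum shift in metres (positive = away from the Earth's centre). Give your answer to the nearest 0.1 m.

At φ = -59.6905°, λ = -4.9713°: sin φ = -0.863312, cos φ = 0.504671, sin λ = -0.086657, cos λ = 0.996238.
ΔU = cos φ cos λ·ΔX + cos φ sin λ·ΔY + sin φ·ΔZ = (0.504671)(0.996238)(270) + (0.504671)(-0.086657)(-8) + (-0.863312)(300) = -122.90 m.

ΔU = -122.9 m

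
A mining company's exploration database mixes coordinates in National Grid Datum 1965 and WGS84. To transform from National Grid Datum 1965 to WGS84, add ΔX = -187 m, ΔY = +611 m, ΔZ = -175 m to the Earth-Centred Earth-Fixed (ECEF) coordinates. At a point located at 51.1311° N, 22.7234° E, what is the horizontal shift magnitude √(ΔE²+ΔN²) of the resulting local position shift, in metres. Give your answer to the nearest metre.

655 m

At φ = 51.1311°, λ = 22.7234°: sin φ = 0.778584, cos φ = 0.627541, sin λ = 0.386283, cos λ = 0.922380.
ΔE = −sin λ·ΔX + cos λ·ΔY = −(0.386283)·(-187) + (0.922380)·(611) = 635.81 m.
ΔN = −sin φ cos λ·ΔX − sin φ sin λ·ΔY + cos φ·ΔZ = −(0.778584)(0.922380)(-187) − (0.778584)(0.386283)(611) + (0.627541)(-175) = -159.29 m.
Horizontal magnitude = √(ΔE² + ΔN²) = √(635.81² + (-159.29)²) = 655.46 m.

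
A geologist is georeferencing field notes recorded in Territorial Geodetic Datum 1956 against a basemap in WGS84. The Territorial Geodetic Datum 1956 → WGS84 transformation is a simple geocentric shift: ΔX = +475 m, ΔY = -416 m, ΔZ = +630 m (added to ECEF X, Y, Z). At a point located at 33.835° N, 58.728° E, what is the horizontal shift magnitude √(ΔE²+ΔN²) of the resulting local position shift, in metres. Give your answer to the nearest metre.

853 m

At φ = 33.835°, λ = 58.728°: sin φ = 0.556803, cos φ = 0.830644, sin λ = 0.854713, cos λ = 0.519101.
ΔE = −sin λ·ΔX + cos λ·ΔY = −(0.854713)·(475) + (0.519101)·(-416) = -621.93 m.
ΔN = −sin φ cos λ·ΔX − sin φ sin λ·ΔY + cos φ·ΔZ = −(0.556803)(0.519101)(475) − (0.556803)(0.854713)(-416) + (0.830644)(630) = 583.99 m.
Horizontal magnitude = √(ΔE² + ΔN²) = √((-621.93)² + 583.99²) = 853.14 m.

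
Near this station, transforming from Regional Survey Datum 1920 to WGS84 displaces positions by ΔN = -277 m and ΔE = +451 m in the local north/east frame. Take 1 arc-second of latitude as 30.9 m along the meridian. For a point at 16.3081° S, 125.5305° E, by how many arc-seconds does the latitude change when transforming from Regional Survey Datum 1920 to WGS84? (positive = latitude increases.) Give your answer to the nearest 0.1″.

1″ of latitude = 30.90 m, so Δφ = -277.0 / 30.90 = -8.964″.

Δφ = -9.0″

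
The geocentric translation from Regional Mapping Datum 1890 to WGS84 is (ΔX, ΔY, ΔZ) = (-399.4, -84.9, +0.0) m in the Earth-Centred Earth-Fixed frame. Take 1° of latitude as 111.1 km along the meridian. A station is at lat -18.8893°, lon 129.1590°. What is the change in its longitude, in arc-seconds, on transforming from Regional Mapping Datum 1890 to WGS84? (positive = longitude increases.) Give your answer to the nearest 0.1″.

sin φ = -0.323741, cos φ = 0.946146, sin λ = 0.775397, cos λ = -0.631475.
East component: ΔE = −sin λ·ΔX + cos λ·ΔY = −(0.775397)(-399.4) + (-0.631475)(-84.9) = 363.31 m.
1° of latitude spans 111100 m; at latitude φ, 1° of longitude spans that × cos φ = 105116.8 m, so Δλ = 363.31 / 105116.8 × 3600 = 12.442″.

Δλ = 12.4″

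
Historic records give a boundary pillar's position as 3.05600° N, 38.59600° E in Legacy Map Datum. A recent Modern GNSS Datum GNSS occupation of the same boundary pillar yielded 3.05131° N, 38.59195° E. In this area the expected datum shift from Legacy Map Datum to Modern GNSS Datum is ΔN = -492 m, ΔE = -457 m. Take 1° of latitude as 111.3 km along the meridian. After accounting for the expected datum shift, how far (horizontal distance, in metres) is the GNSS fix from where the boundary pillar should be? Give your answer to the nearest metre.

Observed coordinate differences: Δφ = -0.00469°, Δλ = -0.00405°.
Converting to metres (1° lat = 111300 m, cos φ = 0.998578): observed ΔN = -522.0 m, observed ΔE = -450.1 m.
Subtracting the expected shift leaves a residual of -522.0 − (-492) = -30.0 m north and -450.1 − (-457) = 6.9 m east.
Residual distance = √((-30.0)² + 6.9²) = 30.8 m.

31 m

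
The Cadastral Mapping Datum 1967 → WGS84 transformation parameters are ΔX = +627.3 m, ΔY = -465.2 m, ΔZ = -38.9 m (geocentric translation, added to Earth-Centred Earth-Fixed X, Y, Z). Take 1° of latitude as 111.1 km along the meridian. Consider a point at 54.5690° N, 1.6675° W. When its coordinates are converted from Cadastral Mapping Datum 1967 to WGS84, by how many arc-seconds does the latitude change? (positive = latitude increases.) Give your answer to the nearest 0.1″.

Δφ = -17.6″

sin φ = 0.814814, cos φ = 0.579722, sin λ = -0.029099, cos λ = 0.999577.
North component: ΔN = −sin φ cos λ·ΔX − sin φ sin λ·ΔY + cos φ·ΔZ = −(0.814814)(0.999577)(627.3) − (0.814814)(-0.029099)(-465.2) + (0.579722)(-38.9) = -544.50 m.
1° of latitude spans 111100 m, so Δφ = -544.50 / 111100 × 3600 = -17.643″.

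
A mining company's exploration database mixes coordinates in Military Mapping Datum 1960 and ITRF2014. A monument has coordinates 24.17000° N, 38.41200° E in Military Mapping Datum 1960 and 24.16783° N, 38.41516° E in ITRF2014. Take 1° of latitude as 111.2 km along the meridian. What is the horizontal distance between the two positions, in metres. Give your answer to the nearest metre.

Δφ = 24.16783° − 24.17000° = -0.00217°; Δλ = 38.41516° − 38.41200° = +0.00316°.
ΔN = Δφ × 111200 = -241.3 m; ΔE = Δλ × 111200 × cos(24.17000°) = +0.00316 × 111200 × 0.912335 = 320.6 m.
Distance = √(ΔE² + ΔN²) = √(320.6² + (-241.3)²) = 401.3 m.

401 m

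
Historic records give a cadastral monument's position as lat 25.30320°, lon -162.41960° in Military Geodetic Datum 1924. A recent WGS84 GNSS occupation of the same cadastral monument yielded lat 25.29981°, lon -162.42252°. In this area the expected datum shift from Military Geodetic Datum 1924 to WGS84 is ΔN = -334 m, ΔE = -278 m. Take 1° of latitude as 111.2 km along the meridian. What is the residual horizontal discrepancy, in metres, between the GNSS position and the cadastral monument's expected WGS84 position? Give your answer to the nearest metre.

Observed coordinate differences: Δφ = -0.00339°, Δλ = -0.00292°.
Converting to metres (1° lat = 111200 m, cos φ = 0.904059): observed ΔN = -377.0 m, observed ΔE = -293.6 m.
Subtracting the expected shift leaves a residual of -377.0 − (-334) = -43.0 m north and -293.6 − (-278) = -15.6 m east.
Residual distance = √((-43.0)² + (-15.6)²) = 45.7 m.

46 m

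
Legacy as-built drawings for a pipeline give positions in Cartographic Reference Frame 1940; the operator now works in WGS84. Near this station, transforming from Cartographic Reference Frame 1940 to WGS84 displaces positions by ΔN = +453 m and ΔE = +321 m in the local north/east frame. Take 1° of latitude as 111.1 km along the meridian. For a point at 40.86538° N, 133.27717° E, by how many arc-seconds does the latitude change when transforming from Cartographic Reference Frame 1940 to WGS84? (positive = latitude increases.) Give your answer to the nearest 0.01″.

Δφ = 14.68″

1° of latitude = 111.1 km, so Δφ = 453.0 / 111100 = 0.0040774° = 14.679″.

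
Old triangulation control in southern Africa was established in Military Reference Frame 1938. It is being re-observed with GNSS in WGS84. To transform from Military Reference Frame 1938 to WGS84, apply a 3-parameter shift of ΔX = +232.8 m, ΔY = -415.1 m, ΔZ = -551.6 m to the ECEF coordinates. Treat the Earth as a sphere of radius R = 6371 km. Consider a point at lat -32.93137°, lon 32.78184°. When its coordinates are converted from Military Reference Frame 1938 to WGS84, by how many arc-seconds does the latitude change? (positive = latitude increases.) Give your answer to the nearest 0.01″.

sin φ = -0.543634, cos φ = 0.839322, sin λ = 0.541442, cos λ = 0.840738.
North component: ΔN = −sin φ cos λ·ΔX − sin φ sin λ·ΔY + cos φ·ΔZ = −(-0.543634)(0.840738)(232.8) − (-0.543634)(0.541442)(-415.1) + (0.839322)(-551.6) = -478.75 m.
1° of latitude spans πR/180 = 111195 m, so Δφ = -478.75 / 111195 × 3600 = -15.500″.

Δφ = -15.50″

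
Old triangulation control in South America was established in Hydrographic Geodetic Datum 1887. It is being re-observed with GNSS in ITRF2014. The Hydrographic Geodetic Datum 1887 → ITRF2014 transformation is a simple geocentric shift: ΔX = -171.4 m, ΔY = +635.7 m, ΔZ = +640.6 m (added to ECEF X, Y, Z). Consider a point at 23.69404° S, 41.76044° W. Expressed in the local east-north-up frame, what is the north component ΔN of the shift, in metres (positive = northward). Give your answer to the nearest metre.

ΔN = 365 m

The local north axis is (−sin φ cos λ, −sin φ sin λ, cos φ), giving ΔN = -51.378 − 170.139 + 586.600 = 365.08 m.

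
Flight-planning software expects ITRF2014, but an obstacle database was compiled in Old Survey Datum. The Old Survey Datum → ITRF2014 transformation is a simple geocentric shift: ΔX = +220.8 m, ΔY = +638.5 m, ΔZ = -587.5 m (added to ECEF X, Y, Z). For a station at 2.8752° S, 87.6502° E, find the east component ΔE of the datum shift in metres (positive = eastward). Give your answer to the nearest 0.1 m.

ΔE = -194.4 m

At φ = -2.8752°, λ = 87.6502°: sin φ = -0.050161, cos φ = 0.998741, sin λ = 0.999159, cos λ = 0.041000.
ΔE = −sin λ·ΔX + cos λ·ΔY = −(0.999159)·(220.8) + (0.041000)·(638.5) = -194.44 m.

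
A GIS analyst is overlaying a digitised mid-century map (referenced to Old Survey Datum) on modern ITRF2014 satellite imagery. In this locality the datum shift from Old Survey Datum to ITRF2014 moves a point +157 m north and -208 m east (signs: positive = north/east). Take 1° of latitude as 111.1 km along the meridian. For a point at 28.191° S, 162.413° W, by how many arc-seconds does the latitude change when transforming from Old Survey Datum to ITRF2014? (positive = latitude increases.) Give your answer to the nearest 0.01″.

1° of latitude = 111.1 km, so Δφ = 157.0 / 111100 = 0.0014131° = 5.087″.

Δφ = 5.09″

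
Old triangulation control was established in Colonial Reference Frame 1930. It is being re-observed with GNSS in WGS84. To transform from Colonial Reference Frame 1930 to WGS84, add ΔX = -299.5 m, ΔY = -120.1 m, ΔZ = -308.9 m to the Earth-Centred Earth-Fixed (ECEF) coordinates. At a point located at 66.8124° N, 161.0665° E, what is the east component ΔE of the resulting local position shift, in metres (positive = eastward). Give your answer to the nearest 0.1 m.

At φ = 66.8124°, λ = 161.0665°: sin φ = 0.919221, cos φ = 0.393743, sin λ = 0.324471, cos λ = -0.945896.
ΔE = −sin λ·ΔX + cos λ·ΔY = −(0.324471)·(-299.5) + (-0.945896)·(-120.1) = 210.78 m.

ΔE = 210.8 m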